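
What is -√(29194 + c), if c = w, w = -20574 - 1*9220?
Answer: -10*I*√6 ≈ -24.495*I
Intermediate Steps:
w = -29794 (w = -20574 - 9220 = -29794)
c = -29794
-√(29194 + c) = -√(29194 - 29794) = -√(-600) = -10*I*√6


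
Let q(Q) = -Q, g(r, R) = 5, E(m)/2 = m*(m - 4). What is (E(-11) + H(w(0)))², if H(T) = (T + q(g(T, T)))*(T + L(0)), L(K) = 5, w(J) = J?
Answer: 93025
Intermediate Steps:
E(m) = 2*m*(-4 + m) (E(m) = 2*(m*(m - 4)) = 2*(m*(-4 + m)) = 2*m*(-4 + m))
H(T) = (-5 + T)*(5 + T) (H(T) = (T - 1*5)*(T + 5) = (T - 5)*(5 + T) = (-5 + T)*(5 + T))
(E(-11) + H(w(0)))² = (2*(-11)*(-4 - 11) + (-25 + 0²))² = (2*(-11)*(-15) + (-25 + 0))² = (330 - 25)² = 305² = 93025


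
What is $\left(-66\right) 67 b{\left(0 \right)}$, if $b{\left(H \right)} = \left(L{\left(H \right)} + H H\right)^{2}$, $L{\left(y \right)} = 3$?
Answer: $-39798$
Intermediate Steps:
$b{\left(H \right)} = \left(3 + H^{2}\right)^{2}$ ($b{\left(H \right)} = \left(3 + H H\right)^{2} = \left(3 + H^{2}\right)^{2}$)
$\left(-66\right) 67 b{\left(0 \right)} = \left(-66\right) 67 \left(3 + 0^{2}\right)^{2} = - 4422 \left(3 + 0\right)^{2} = - 4422 \cdot 3^{2} = \left(-4422\right) 9 = -39798$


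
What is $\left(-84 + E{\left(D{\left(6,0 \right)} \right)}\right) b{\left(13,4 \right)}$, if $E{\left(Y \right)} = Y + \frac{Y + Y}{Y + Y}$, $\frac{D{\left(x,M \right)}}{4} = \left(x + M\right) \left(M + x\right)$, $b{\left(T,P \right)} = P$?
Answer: $244$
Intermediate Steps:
$D{\left(x,M \right)} = 4 \left(M + x\right)^{2}$ ($D{\left(x,M \right)} = 4 \left(x + M\right) \left(M + x\right) = 4 \left(M + x\right) \left(M + x\right) = 4 \left(M + x\right)^{2}$)
$E{\left(Y \right)} = 1 + Y$ ($E{\left(Y \right)} = Y + \frac{2 Y}{2 Y} = Y + 2 Y \frac{1}{2 Y} = Y + 1 = 1 + Y$)
$\left(-84 + E{\left(D{\left(6,0 \right)} \right)}\right) b{\left(13,4 \right)} = \left(-84 + \left(1 + 4 \left(0 + 6\right)^{2}\right)\right) 4 = \left(-84 + \left(1 + 4 \cdot 6^{2}\right)\right) 4 = \left(-84 + \left(1 + 4 \cdot 36\right)\right) 4 = \left(-84 + \left(1 + 144\right)\right) 4 = \left(-84 + 145\right) 4 = 61 \cdot 4 = 244$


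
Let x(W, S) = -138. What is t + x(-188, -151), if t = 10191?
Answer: 10053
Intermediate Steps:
t + x(-188, -151) = 10191 - 138 = 10053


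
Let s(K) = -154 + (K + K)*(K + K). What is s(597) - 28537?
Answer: 1396945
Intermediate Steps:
s(K) = -154 + 4*K**2 (s(K) = -154 + (2*K)*(2*K) = -154 + 4*K**2)
s(597) - 28537 = (-154 + 4*597**2) - 28537 = (-154 + 4*356409) - 28537 = (-154 + 1425636) - 28537 = 1425482 - 28537 = 1396945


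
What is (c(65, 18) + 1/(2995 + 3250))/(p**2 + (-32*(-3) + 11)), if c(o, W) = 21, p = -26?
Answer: 131146/4889835 ≈ 0.026820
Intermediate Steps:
(c(65, 18) + 1/(2995 + 3250))/(p**2 + (-32*(-3) + 11)) = (21 + 1/(2995 + 3250))/((-26)**2 + (-32*(-3) + 11)) = (21 + 1/6245)/(676 + (96 + 11)) = (21 + 1/6245)/(676 + 107) = (131146/6245)/783 = (131146/6245)*(1/783) = 131146/4889835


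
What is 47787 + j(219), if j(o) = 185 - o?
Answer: 47753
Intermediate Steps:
47787 + j(219) = 47787 + (185 - 1*219) = 47787 + (185 - 219) = 47787 - 34 = 47753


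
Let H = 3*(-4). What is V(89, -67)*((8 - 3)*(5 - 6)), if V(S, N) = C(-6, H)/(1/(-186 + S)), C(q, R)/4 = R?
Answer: -23280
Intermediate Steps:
H = -12
C(q, R) = 4*R
V(S, N) = 8928 - 48*S (V(S, N) = (4*(-12))/(1/(-186 + S)) = -48*(-186 + S) = 8928 - 48*S)
V(89, -67)*((8 - 3)*(5 - 6)) = (8928 - 48*89)*((8 - 3)*(5 - 6)) = (8928 - 4272)*(5*(-1)) = 4656*(-5) = -23280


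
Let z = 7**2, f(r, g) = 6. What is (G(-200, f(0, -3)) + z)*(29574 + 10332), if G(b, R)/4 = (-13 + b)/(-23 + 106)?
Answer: 128297790/83 ≈ 1.5458e+6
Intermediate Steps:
z = 49
G(b, R) = -52/83 + 4*b/83 (G(b, R) = 4*((-13 + b)/(-23 + 106)) = 4*((-13 + b)/83) = 4*((-13 + b)*(1/83)) = 4*(-13/83 + b/83) = -52/83 + 4*b/83)
(G(-200, f(0, -3)) + z)*(29574 + 10332) = ((-52/83 + (4/83)*(-200)) + 49)*(29574 + 10332) = ((-52/83 - 800/83) + 49)*39906 = (-852/83 + 49)*39906 = (3215/83)*39906 = 128297790/83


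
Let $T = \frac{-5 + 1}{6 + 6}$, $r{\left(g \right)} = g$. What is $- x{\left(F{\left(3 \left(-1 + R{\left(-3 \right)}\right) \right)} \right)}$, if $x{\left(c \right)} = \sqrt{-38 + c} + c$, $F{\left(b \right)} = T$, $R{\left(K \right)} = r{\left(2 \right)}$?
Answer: $\frac{1}{3} - \frac{i \sqrt{345}}{3} \approx 0.33333 - 6.1914 i$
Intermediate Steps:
$R{\left(K \right)} = 2$
$T = - \frac{1}{3}$ ($T = - \frac{4}{12} = \left(-4\right) \frac{1}{12} = - \frac{1}{3} \approx -0.33333$)
$F{\left(b \right)} = - \frac{1}{3}$
$x{\left(c \right)} = c + \sqrt{-38 + c}$
$- x{\left(F{\left(3 \left(-1 + R{\left(-3 \right)}\right) \right)} \right)} = - (- \frac{1}{3} + \sqrt{-38 - \frac{1}{3}}) = - (- \frac{1}{3} + \sqrt{- \frac{115}{3}}) = - (- \frac{1}{3} + \frac{i \sqrt{345}}{3}) = \frac{1}{3} - \frac{i \sqrt{345}}{3}$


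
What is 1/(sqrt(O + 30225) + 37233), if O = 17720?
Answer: 37233/1386248344 - sqrt(47945)/1386248344 ≈ 2.6701e-5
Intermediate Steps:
1/(sqrt(O + 30225) + 37233) = 1/(sqrt(17720 + 30225) + 37233) = 1/(sqrt(47945) + 37233) = 1/(37233 + sqrt(47945))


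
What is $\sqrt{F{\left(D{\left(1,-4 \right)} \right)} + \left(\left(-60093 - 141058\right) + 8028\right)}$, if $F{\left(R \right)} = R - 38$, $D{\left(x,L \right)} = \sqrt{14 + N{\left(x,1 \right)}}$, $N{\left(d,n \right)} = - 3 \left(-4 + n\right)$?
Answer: $\sqrt{-193161 + \sqrt{23}} \approx 439.5 i$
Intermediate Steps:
$N{\left(d,n \right)} = 12 - 3 n$
$D{\left(x,L \right)} = \sqrt{23}$ ($D{\left(x,L \right)} = \sqrt{14 + \left(12 - 3\right)} = \sqrt{14 + 9} = \sqrt{23}$)
$F{\left(R \right)} = -38 + R$
$\sqrt{F{\left(D{\left(1,-4 \right)} \right)} + \left(\left(-60093 - 141058\right) + 8028\right)} = \sqrt{\left(-38 + \sqrt{23}\right) + \left(\left(-60093 - 141058\right) + 8028\right)} = \sqrt{\left(-38 + \sqrt{23}\right) + \left(-201151 + 8028\right)} = \sqrt{\left(-38 + \sqrt{23}\right) - 193123} = \sqrt{-193161 + \sqrt{23}}$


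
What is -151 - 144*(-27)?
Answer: 3737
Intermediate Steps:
-151 - 144*(-27) = -151 + 3888 = 3737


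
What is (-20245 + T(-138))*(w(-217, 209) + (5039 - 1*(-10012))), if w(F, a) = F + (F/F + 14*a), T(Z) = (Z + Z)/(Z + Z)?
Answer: -359553684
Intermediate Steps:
T(Z) = 1 (T(Z) = (2*Z)/((2*Z)) = (2*Z)*(1/(2*Z)) = 1)
w(F, a) = 1 + F + 14*a (w(F, a) = F + (1 + 14*a) = 1 + F + 14*a)
(-20245 + T(-138))*(w(-217, 209) + (5039 - 1*(-10012))) = (-20245 + 1)*((1 - 217 + 14*209) + (5039 - 1*(-10012))) = -20244*((1 - 217 + 2926) + (5039 + 10012)) = -20244*(2710 + 15051) = -20244*17761 = -359553684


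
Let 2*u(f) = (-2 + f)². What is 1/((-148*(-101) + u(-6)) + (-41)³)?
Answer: -1/53941 ≈ -1.8539e-5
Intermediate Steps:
u(f) = (-2 + f)²/2
1/((-148*(-101) + u(-6)) + (-41)³) = 1/((-148*(-101) + (-2 - 6)²/2) + (-41)³) = 1/((14948 + (½)*(-8)²) - 68921) = 1/((14948 + (½)*64) - 68921) = 1/((14948 + 32) - 68921) = 1/(14980 - 68921) = 1/(-53941) = -1/53941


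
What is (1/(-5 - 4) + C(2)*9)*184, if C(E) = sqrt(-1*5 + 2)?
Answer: -184/9 + 1656*I*sqrt(3) ≈ -20.444 + 2868.3*I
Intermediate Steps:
C(E) = I*sqrt(3) (C(E) = sqrt(-5 + 2) = sqrt(-3) = I*sqrt(3))
(1/(-5 - 4) + C(2)*9)*184 = (1/(-5 - 4) + (I*sqrt(3))*9)*184 = (1/(-9) + 9*I*sqrt(3))*184 = (-1/9 + 9*I*sqrt(3))*184 = -184/9 + 1656*I*sqrt(3)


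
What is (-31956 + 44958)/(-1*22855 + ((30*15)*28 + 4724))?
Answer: -13002/5531 ≈ -2.3507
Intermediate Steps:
(-31956 + 44958)/(-1*22855 + ((30*15)*28 + 4724)) = 13002/(-22855 + (450*28 + 4724)) = 13002/(-22855 + (12600 + 4724)) = 13002/(-22855 + 17324) = 13002/(-5531) = 13002*(-1/5531) = -13002/5531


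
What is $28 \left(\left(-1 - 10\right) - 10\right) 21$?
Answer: $-12348$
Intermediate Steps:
$28 \left(\left(-1 - 10\right) - 10\right) 21 = 28 \left(-11 - 10\right) 21 = 28 \left(-21\right) 21 = \left(-588\right) 21 = -12348$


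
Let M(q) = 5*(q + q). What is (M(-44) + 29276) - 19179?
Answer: 9657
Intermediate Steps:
M(q) = 10*q (M(q) = 5*(2*q) = 10*q)
(M(-44) + 29276) - 19179 = (10*(-44) + 29276) - 19179 = (-440 + 29276) - 19179 = 28836 - 19179 = 9657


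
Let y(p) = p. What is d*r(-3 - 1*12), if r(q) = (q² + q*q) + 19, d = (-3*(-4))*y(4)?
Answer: 22512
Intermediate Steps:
d = 48 (d = -3*(-4)*4 = 12*4 = 48)
r(q) = 19 + 2*q² (r(q) = (q² + q²) + 19 = 2*q² + 19 = 19 + 2*q²)
d*r(-3 - 1*12) = 48*(19 + 2*(-3 - 1*12)²) = 48*(19 + 2*(-3 - 12)²) = 48*(19 + 2*(-15)²) = 48*(19 + 2*225) = 48*(19 + 450) = 48*469 = 22512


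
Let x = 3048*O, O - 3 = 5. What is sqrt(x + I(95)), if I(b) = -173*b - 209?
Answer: 6*sqrt(215) ≈ 87.977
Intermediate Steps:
O = 8 (O = 3 + 5 = 8)
I(b) = -209 - 173*b
x = 24384 (x = 3048*8 = 24384)
sqrt(x + I(95)) = sqrt(24384 + (-209 - 173*95)) = sqrt(24384 + (-209 - 16435)) = sqrt(24384 - 16644) = sqrt(7740) = 6*sqrt(215)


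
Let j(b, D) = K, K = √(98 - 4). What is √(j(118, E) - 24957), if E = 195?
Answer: √(-24957 + √94) ≈ 157.95*I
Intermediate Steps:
K = √94 ≈ 9.6954
j(b, D) = √94
√(j(118, E) - 24957) = √(√94 - 24957) = √(-24957 + √94)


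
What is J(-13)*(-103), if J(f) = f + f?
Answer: 2678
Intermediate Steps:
J(f) = 2*f
J(-13)*(-103) = (2*(-13))*(-103) = -26*(-103) = 2678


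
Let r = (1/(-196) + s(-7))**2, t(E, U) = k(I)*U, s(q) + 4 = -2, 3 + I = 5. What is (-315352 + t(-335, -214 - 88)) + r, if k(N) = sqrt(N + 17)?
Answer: -12113177103/38416 - 302*sqrt(19) ≈ -3.1663e+5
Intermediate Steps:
I = 2 (I = -3 + 5 = 2)
k(N) = sqrt(17 + N)
s(q) = -6 (s(q) = -4 - 2 = -6)
t(E, U) = U*sqrt(19) (t(E, U) = sqrt(17 + 2)*U = sqrt(19)*U = U*sqrt(19))
r = 1385329/38416 (r = (1/(-196) - 6)**2 = (-1/196 - 6)**2 = (-1177/196)**2 = 1385329/38416 ≈ 36.061)
(-315352 + t(-335, -214 - 88)) + r = (-315352 + (-214 - 88)*sqrt(19)) + 1385329/38416 = (-315352 - 302*sqrt(19)) + 1385329/38416 = -12113177103/38416 - 302*sqrt(19)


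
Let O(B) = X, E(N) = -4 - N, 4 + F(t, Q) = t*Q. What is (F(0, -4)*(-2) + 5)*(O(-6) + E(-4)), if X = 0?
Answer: 0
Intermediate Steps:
F(t, Q) = -4 + Q*t (F(t, Q) = -4 + t*Q = -4 + Q*t)
O(B) = 0
(F(0, -4)*(-2) + 5)*(O(-6) + E(-4)) = ((-4 - 4*0)*(-2) + 5)*(0 + (-4 - 1*(-4))) = ((-4 + 0)*(-2) + 5)*(0 + (-4 + 4)) = (-4*(-2) + 5)*(0 + 0) = (8 + 5)*0 = 13*0 = 0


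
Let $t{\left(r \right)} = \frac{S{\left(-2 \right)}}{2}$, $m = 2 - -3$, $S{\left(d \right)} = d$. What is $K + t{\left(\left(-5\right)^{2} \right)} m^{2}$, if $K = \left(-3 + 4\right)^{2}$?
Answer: $-24$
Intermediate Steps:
$m = 5$ ($m = 2 + 3 = 5$)
$K = 1$ ($K = 1^{2} = 1$)
$t{\left(r \right)} = -1$ ($t{\left(r \right)} = - \frac{2}{2} = \left(-2\right) \frac{1}{2} = -1$)
$K + t{\left(\left(-5\right)^{2} \right)} m^{2} = 1 - 5^{2} = 1 - 25 = -24$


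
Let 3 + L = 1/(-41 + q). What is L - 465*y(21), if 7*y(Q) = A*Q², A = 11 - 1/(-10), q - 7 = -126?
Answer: -52028401/160 ≈ -3.2518e+5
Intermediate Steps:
q = -119 (q = 7 - 126 = -119)
A = 111/10 (A = 11 - 1*(-⅒) = 11 + ⅒ = 111/10 ≈ 11.100)
y(Q) = 111*Q²/70 (y(Q) = (111*Q²/10)/7 = 111*Q²/70)
L = -481/160 (L = -3 + 1/(-41 - 119) = -3 + 1/(-160) = -3 - 1/160 = -481/160 ≈ -3.0062)
L - 465*y(21) = -481/160 - 10323*21²/14 = -481/160 - 10323*441/14 = -481/160 - 465*6993/10 = -481/160 - 650349/2 = -52028401/160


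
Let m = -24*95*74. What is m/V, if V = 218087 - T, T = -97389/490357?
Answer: -5170814565/6683786528 ≈ -0.77364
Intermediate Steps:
T = -97389/490357 (T = -97389*1/490357 = -97389/490357 ≈ -0.19861)
m = -168720 (m = -2280*74 = -168720)
V = 106940584448/490357 (V = 218087 - 1*(-97389/490357) = 218087 + 97389/490357 = 106940584448/490357 ≈ 2.1809e+5)
m/V = -168720/106940584448/490357 = -168720*490357/106940584448 = -5170814565/6683786528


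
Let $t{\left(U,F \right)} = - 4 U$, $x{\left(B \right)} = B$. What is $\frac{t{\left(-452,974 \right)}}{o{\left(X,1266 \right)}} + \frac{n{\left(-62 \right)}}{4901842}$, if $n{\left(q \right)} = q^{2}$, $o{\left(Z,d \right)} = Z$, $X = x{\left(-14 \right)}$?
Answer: $- \frac{2215619130}{17156447} \approx -129.14$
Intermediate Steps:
$X = -14$
$\frac{t{\left(-452,974 \right)}}{o{\left(X,1266 \right)}} + \frac{n{\left(-62 \right)}}{4901842} = \frac{\left(-4\right) \left(-452\right)}{-14} + \frac{\left(-62\right)^{2}}{4901842} = 1808 \left(- \frac{1}{14}\right) + 3844 \cdot \frac{1}{4901842} = - \frac{904}{7} + \frac{1922}{2450921} = - \frac{2215619130}{17156447}$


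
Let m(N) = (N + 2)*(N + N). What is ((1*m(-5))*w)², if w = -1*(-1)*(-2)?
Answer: 3600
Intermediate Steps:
m(N) = 2*N*(2 + N) (m(N) = (2 + N)*(2*N) = 2*N*(2 + N))
w = -2 (w = 1*(-2) = -2)
((1*m(-5))*w)² = ((1*(2*(-5)*(2 - 5)))*(-2))² = ((1*(2*(-5)*(-3)))*(-2))² = ((1*30)*(-2))² = (30*(-2))² = (-60)² = 3600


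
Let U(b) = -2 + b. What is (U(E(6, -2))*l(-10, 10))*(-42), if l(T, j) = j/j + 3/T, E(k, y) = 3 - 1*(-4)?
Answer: -147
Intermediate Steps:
E(k, y) = 7 (E(k, y) = 3 + 4 = 7)
l(T, j) = 1 + 3/T
(U(E(6, -2))*l(-10, 10))*(-42) = ((-2 + 7)*((3 - 10)/(-10)))*(-42) = (5*(-1/10*(-7)))*(-42) = (5*(7/10))*(-42) = (7/2)*(-42) = -147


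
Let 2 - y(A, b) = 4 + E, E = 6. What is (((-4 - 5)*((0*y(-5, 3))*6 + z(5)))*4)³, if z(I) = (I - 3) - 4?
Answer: 373248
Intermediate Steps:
y(A, b) = -8 (y(A, b) = 2 - (4 + 6) = 2 - 1*10 = 2 - 10 = -8)
z(I) = -7 + I (z(I) = (-3 + I) - 4 = -7 + I)
(((-4 - 5)*((0*y(-5, 3))*6 + z(5)))*4)³ = (((-4 - 5)*((0*(-8))*6 + (-7 + 5)))*4)³ = (-9*(0*6 - 2)*4)³ = (-9*(0 - 2)*4)³ = (-9*(-2)*4)³ = (18*4)³ = 72³ = 373248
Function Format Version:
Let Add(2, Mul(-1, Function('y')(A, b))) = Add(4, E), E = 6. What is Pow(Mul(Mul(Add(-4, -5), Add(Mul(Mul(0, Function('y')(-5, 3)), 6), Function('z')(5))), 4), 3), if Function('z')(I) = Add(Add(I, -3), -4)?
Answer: 373248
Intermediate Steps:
Function('y')(A, b) = -8 (Function('y')(A, b) = Add(2, Mul(-1, Add(4, 6))) = Add(2, Mul(-1, 10)) = Add(2, -10) = -8)
Function('z')(I) = Add(-7, I) (Function('z')(I) = Add(Add(-3, I), -4) = Add(-7, I))
Pow(Mul(Mul(Add(-4, -5), Add(Mul(Mul(0, Function('y')(-5, 3)), 6), Function('z')(5))), 4), 3) = Pow(Mul(Mul(Add(-4, -5), Add(Mul(Mul(0, -8), 6), Add(-7, 5))), 4), 3) = Pow(Mul(Mul(-9, Add(Mul(0, 6), -2)), 4), 3) = Pow(Mul(Mul(-9, Add(0, -2)), 4), 3) = Pow(Mul(Mul(-9, -2), 4), 3) = Pow(Mul(18, 4), 3) = Pow(72, 3) = 373248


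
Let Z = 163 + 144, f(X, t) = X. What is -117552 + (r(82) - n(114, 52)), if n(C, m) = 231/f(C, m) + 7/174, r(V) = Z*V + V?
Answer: -152568704/1653 ≈ -92298.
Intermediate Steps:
Z = 307
r(V) = 308*V (r(V) = 307*V + V = 308*V)
n(C, m) = 7/174 + 231/C (n(C, m) = 231/C + 7/174 = 7/174 + 231/C)
-117552 + (r(82) - n(114, 52)) = -117552 + (308*82 - (7/174 + 231/114)) = -117552 + (25256 - (7/174 + 231*(1/114))) = -117552 + (25256 - (7/174 + 77/38)) = -117552 + (25256 - 1*3416/1653) = -117552 + (25256 - 3416/1653) = -117552 + 41744752/1653 = -152568704/1653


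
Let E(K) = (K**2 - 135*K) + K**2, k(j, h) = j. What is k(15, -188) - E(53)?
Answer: 1552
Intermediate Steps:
E(K) = -135*K + 2*K**2
k(15, -188) - E(53) = 15 - 53*(-135 + 2*53) = 15 - 53*(-135 + 106) = 15 - 53*(-29) = 15 - 1*(-1537) = 15 + 1537 = 1552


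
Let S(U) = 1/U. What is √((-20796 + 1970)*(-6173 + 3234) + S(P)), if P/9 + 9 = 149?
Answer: √2440035977435/210 ≈ 7438.4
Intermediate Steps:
P = 1260 (P = -81 + 9*149 = -81 + 1341 = 1260)
√((-20796 + 1970)*(-6173 + 3234) + S(P)) = √((-20796 + 1970)*(-6173 + 3234) + 1/1260) = √(-18826*(-2939) + 1/1260) = √(55329614 + 1/1260) = √(69715313641/1260) = √2440035977435/210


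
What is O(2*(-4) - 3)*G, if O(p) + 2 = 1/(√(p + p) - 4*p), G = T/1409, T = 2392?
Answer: 2392*(-2*√22 + 87*I)/(1409*(√22 - 44*I)) ≈ -3.3572 - 0.0040668*I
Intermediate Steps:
G = 2392/1409 ≈ 1.6977
O(p) = -2 + 1/(-4*p + √2*√p) (O(p) = -2 + 1/(√(p + p) - 4*p) = -2 + 1/(√(2*p) - 4*p) = -2 + 1/(√2*√p - 4*p) = -2 + 1/(-4*p + √2*√p))
O(2*(-4) - 3)*G = ((1 + 8*(2*(-4) - 3) - 2*√2*√(2*(-4) - 3))/(-4*(2*(-4) - 3) + √2*√(2*(-4) - 3)))*(2392/1409) = ((1 + 8*(-8 - 3) - 2*√2*√(-8 - 3))/(-4*(-8 - 3) + √2*√(-8 - 3)))*(2392/1409) = ((1 + 8*(-11) - 2*√2*√(-11))/(-4*(-11) + √2*√(-11)))*(2392/1409) = ((1 - 88 - 2*√2*I*√11)/(44 + √2*(I*√11)))*(2392/1409) = ((1 - 88 - 2*I*√22)/(44 + I*√22))*(2392/1409) = ((-87 - 2*I*√22)/(44 + I*√22))*(2392/1409) = 2392*(-87 - 2*I*√22)/(1409*(44 + I*√22))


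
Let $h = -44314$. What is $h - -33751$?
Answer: $-10563$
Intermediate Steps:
$h - -33751 = -44314 - -33751 = -44314 + 33751 = -10563$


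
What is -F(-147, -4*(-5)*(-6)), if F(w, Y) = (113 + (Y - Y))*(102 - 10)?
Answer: -10396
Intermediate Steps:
F(w, Y) = 10396 (F(w, Y) = (113 + 0)*92 = 113*92 = 10396)
-F(-147, -4*(-5)*(-6)) = -1*10396 = -10396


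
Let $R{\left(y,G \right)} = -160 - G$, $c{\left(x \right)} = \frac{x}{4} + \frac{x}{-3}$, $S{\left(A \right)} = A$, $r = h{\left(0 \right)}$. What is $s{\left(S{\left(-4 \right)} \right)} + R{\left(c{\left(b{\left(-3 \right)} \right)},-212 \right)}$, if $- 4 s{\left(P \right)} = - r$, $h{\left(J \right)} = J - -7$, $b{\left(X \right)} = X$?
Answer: $\frac{215}{4} \approx 53.75$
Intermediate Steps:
$h{\left(J \right)} = 7 + J$ ($h{\left(J \right)} = J + 7 = 7 + J$)
$r = 7$ ($r = 7 + 0 = 7$)
$c{\left(x \right)} = - \frac{x}{12}$ ($c{\left(x \right)} = x \frac{1}{4} + x \left(- \frac{1}{3}\right) = \frac{x}{4} - \frac{x}{3} = - \frac{x}{12}$)
$s{\left(P \right)} = \frac{7}{4}$ ($s{\left(P \right)} = - \frac{\left(-1\right) 7}{4} = \left(- \frac{1}{4}\right) \left(-7\right) = \frac{7}{4}$)
$s{\left(S{\left(-4 \right)} \right)} + R{\left(c{\left(b{\left(-3 \right)} \right)},-212 \right)} = \frac{7}{4} - -52 = \frac{7}{4} + \left(-160 + 212\right) = \frac{7}{4} + 52 = \frac{215}{4}$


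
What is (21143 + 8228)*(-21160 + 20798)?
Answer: -10632302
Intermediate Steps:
(21143 + 8228)*(-21160 + 20798) = 29371*(-362) = -10632302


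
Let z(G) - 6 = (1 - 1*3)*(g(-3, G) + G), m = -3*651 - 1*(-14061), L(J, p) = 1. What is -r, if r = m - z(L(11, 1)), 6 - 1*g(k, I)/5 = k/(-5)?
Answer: -12158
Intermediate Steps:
g(k, I) = 30 + k (g(k, I) = 30 - 5*k/(-5) = 30 - 5*k*(-1)/5 = 30 - (-1)*k = 30 + k)
m = 12108 (m = -1953 + 14061 = 12108)
z(G) = -48 - 2*G (z(G) = 6 + (1 - 1*3)*((30 - 3) + G) = 6 + (1 - 3)*(27 + G) = 6 - 2*(27 + G) = 6 + (-54 - 2*G) = -48 - 2*G)
r = 12158 (r = 12108 - (-48 - 2*1) = 12108 - (-48 - 2) = 12108 - 1*(-50) = 12108 + 50 = 12158)
-r = -1*12158 = -12158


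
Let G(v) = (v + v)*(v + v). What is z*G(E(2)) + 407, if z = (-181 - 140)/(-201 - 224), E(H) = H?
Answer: 178111/425 ≈ 419.08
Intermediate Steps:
z = 321/425 (z = -321/(-425) = -321*(-1/425) = 321/425 ≈ 0.75529)
G(v) = 4*v**2 (G(v) = (2*v)*(2*v) = 4*v**2)
z*G(E(2)) + 407 = 321*(4*2**2)/425 + 407 = 321*(4*4)/425 + 407 = (321/425)*16 + 407 = 5136/425 + 407 = 178111/425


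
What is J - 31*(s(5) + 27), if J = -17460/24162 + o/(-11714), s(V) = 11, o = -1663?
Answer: -55596334323/47172278 ≈ -1178.6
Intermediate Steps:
J = -27390839/47172278 (J = -17460/24162 - 1663/(-11714) = -17460*1/24162 - 1663*(-1/11714) = -2910/4027 + 1663/11714 = -27390839/47172278 ≈ -0.58066)
J - 31*(s(5) + 27) = -27390839/47172278 - 31*(11 + 27) = -27390839/47172278 - 31*38 = -27390839/47172278 - 1178 = -55596334323/47172278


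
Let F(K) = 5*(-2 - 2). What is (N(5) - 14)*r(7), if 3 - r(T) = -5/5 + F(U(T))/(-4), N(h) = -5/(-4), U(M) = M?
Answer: 51/4 ≈ 12.750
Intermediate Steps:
N(h) = 5/4 (N(h) = -5*(-¼) = 5/4)
F(K) = -20 (F(K) = 5*(-4) = -20)
r(T) = -1 (r(T) = 3 - (-5/5 - 20/(-4)) = 3 - (-5*⅕ - 20*(-¼)) = 3 - (-1 + 5) = 3 - 1*4 = 3 - 4 = -1)
(N(5) - 14)*r(7) = (5/4 - 14)*(-1) = -51/4*(-1) = 51/4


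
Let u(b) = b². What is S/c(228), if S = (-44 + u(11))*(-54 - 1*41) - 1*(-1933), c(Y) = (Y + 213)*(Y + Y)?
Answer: -299/11172 ≈ -0.026763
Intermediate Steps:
c(Y) = 2*Y*(213 + Y) (c(Y) = (213 + Y)*(2*Y) = 2*Y*(213 + Y))
S = -5382 (S = (-44 + 11²)*(-54 - 1*41) - 1*(-1933) = (-44 + 121)*(-54 - 41) + 1933 = 77*(-95) + 1933 = -7315 + 1933 = -5382)
S/c(228) = -5382*1/(456*(213 + 228)) = -5382/(2*228*441) = -5382/201096 = -5382*1/201096 = -299/11172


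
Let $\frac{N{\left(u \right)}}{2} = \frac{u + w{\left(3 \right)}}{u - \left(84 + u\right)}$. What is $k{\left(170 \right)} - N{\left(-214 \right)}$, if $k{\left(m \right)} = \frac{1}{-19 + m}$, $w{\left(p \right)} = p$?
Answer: $- \frac{31819}{6342} \approx -5.0172$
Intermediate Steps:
$N{\left(u \right)} = - \frac{1}{14} - \frac{u}{42}$ ($N{\left(u \right)} = 2 \frac{u + 3}{u - \left(84 + u\right)} = 2 \frac{3 + u}{-84} = 2 \left(3 + u\right) \left(- \frac{1}{84}\right) = 2 \left(- \frac{1}{28} - \frac{u}{84}\right) = - \frac{1}{14} - \frac{u}{42}$)
$k{\left(170 \right)} - N{\left(-214 \right)} = \frac{1}{-19 + 170} - \left(- \frac{1}{14} - - \frac{107}{21}\right) = \frac{1}{151} - \left(- \frac{1}{14} + \frac{107}{21}\right) = \frac{1}{151} - \frac{211}{42} = - \frac{31819}{6342}$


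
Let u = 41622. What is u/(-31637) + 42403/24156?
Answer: 336082679/764223372 ≈ 0.43977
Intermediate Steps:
u/(-31637) + 42403/24156 = 41622/(-31637) + 42403/24156 = 41622*(-1/31637) + 42403*(1/24156) = -41622/31637 + 42403/24156 = 336082679/764223372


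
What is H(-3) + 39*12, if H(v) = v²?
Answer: 477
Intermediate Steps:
H(-3) + 39*12 = (-3)² + 39*12 = 9 + 468 = 477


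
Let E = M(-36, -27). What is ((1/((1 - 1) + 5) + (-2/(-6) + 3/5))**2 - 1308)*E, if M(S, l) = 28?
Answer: -8232308/225 ≈ -36588.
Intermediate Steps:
E = 28
((1/((1 - 1) + 5) + (-2/(-6) + 3/5))**2 - 1308)*E = ((1/((1 - 1) + 5) + (-2/(-6) + 3/5))**2 - 1308)*28 = ((1/(0 + 5) + (-2*(-1/6) + 3*(1/5)))**2 - 1308)*28 = ((1/5 + (1/3 + 3/5))**2 - 1308)*28 = ((1/5 + 14/15)**2 - 1308)*28 = ((17/15)**2 - 1308)*28 = (289/225 - 1308)*28 = -294011/225*28 = -8232308/225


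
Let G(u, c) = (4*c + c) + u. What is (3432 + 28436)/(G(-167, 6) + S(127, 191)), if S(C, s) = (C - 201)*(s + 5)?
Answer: -31868/14641 ≈ -2.1766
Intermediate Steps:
S(C, s) = (-201 + C)*(5 + s)
G(u, c) = u + 5*c (G(u, c) = 5*c + u = u + 5*c)
(3432 + 28436)/(G(-167, 6) + S(127, 191)) = (3432 + 28436)/((-167 + 5*6) + (-1005 - 201*191 + 5*127 + 127*191)) = 31868/((-167 + 30) + (-1005 - 38391 + 635 + 24257)) = 31868/(-137 - 14504) = 31868/(-14641) = 31868*(-1/14641) = -31868/14641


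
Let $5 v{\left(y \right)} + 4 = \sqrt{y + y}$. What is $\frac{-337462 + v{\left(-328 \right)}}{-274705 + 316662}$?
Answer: $- \frac{1687314}{209785} + \frac{4 i \sqrt{41}}{209785} \approx -8.0431 + 0.00012209 i$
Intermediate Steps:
$v{\left(y \right)} = - \frac{4}{5} + \frac{\sqrt{2} \sqrt{y}}{5}$ ($v{\left(y \right)} = - \frac{4}{5} + \frac{\sqrt{y + y}}{5} = - \frac{4}{5} + \frac{\sqrt{2 y}}{5} = - \frac{4}{5} + \frac{\sqrt{2} \sqrt{y}}{5}$)
$\frac{-337462 + v{\left(-328 \right)}}{-274705 + 316662} = \frac{-337462 - \left(\frac{4}{5} - \frac{\sqrt{2} \sqrt{-328}}{5}\right)}{-274705 + 316662} = \frac{-337462 - \left(\frac{4}{5} - \frac{\sqrt{2} \cdot 2 i \sqrt{82}}{5}\right)}{41957} = \left(-337462 - \left(\frac{4}{5} - \frac{4 i \sqrt{41}}{5}\right)\right) \frac{1}{41957} = \left(- \frac{1687314}{5} + \frac{4 i \sqrt{41}}{5}\right) \frac{1}{41957} = - \frac{1687314}{209785} + \frac{4 i \sqrt{41}}{209785}$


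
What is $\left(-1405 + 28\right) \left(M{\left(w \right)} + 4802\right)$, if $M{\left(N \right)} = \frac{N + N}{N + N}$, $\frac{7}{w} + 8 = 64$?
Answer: $-6613731$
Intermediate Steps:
$w = \frac{1}{8}$ ($w = \frac{7}{-8 + 64} = \frac{7}{56} = 7 \cdot \frac{1}{56} = \frac{1}{8} \approx 0.125$)
$M{\left(N \right)} = 1$ ($M{\left(N \right)} = \frac{2 N}{2 N} = 2 N \frac{1}{2 N} = 1$)
$\left(-1405 + 28\right) \left(M{\left(w \right)} + 4802\right) = \left(-1405 + 28\right) \left(1 + 4802\right) = \left(-1377\right) 4803 = -6613731$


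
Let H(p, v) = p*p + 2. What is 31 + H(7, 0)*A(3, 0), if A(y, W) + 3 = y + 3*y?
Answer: 490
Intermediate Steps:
H(p, v) = 2 + p² (H(p, v) = p² + 2 = 2 + p²)
A(y, W) = -3 + 4*y (A(y, W) = -3 + (y + 3*y) = -3 + 4*y)
31 + H(7, 0)*A(3, 0) = 31 + (2 + 7²)*(-3 + 4*3) = 31 + (2 + 49)*(-3 + 12) = 31 + 51*9 = 31 + 459 = 490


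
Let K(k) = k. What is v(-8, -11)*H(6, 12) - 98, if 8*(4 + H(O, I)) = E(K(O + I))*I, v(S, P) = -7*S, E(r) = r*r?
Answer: 26894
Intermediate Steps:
E(r) = r²
H(O, I) = -4 + I*(I + O)²/8 (H(O, I) = -4 + ((O + I)²*I)/8 = -4 + ((I + O)²*I)/8 = -4 + (I*(I + O)²)/8 = -4 + I*(I + O)²/8)
v(-8, -11)*H(6, 12) - 98 = (-7*(-8))*(-4 + (⅛)*12*(12 + 6)²) - 98 = 56*(-4 + (⅛)*12*18²) - 98 = 56*(-4 + (⅛)*12*324) - 98 = 56*(-4 + 486) - 98 = 56*482 - 98 = 26992 - 98 = 26894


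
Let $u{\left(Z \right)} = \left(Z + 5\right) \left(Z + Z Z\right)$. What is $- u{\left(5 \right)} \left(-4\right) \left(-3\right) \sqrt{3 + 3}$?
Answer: $- 3600 \sqrt{6} \approx -8818.2$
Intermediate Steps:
$u{\left(Z \right)} = \left(5 + Z\right) \left(Z + Z^{2}\right)$
$- u{\left(5 \right)} \left(-4\right) \left(-3\right) \sqrt{3 + 3} = - 5 \left(5 + 5^{2} + 6 \cdot 5\right) \left(-4\right) \left(-3\right) \sqrt{3 + 3} = - 5 \left(5 + 25 + 30\right) \left(-4\right) \left(-3\right) \sqrt{6} = - 5 \cdot 60 \left(-4\right) \left(-3\right) \sqrt{6} = \left(-1\right) 300 \left(-4\right) \left(-3\right) \sqrt{6} = \left(-300\right) \left(-4\right) \left(-3\right) \sqrt{6} = 1200 \left(-3\right) \sqrt{6} = - 3600 \sqrt{6}$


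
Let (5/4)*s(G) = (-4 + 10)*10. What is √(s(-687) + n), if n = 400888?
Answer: 2*√100234 ≈ 633.20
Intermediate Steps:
s(G) = 48 (s(G) = 4*((-4 + 10)*10)/5 = 4*(6*10)/5 = (⅘)*60 = 48)
√(s(-687) + n) = √(48 + 400888) = √400936 = 2*√100234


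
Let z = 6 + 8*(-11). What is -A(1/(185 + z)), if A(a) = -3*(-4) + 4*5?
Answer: -32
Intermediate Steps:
z = -82 (z = 6 - 88 = -82)
A(a) = 32 (A(a) = 12 + 20 = 32)
-A(1/(185 + z)) = -1*32 = -32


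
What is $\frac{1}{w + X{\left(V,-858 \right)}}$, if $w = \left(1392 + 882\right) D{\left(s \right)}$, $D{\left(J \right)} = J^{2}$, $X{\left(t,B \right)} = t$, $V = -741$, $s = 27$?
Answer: $\frac{1}{1657005} \approx 6.035 \cdot 10^{-7}$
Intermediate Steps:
$w = 1657746$ ($w = \left(1392 + 882\right) 27^{2} = 2274 \cdot 729 = 1657746$)
$\frac{1}{w + X{\left(V,-858 \right)}} = \frac{1}{1657746 - 741} = \frac{1}{1657005}$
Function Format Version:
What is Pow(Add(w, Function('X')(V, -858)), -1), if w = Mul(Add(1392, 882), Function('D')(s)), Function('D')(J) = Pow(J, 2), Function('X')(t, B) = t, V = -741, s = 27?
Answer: Rational(1, 1657005) ≈ 6.0350e-7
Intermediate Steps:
w = 1657746 (w = Mul(Add(1392, 882), Pow(27, 2)) = Mul(2274, 729) = 1657746)
Pow(Add(w, Function('X')(V, -858)), -1) = Pow(Add(1657746, -741), -1) = Pow(1657005, -1) = Rational(1, 1657005)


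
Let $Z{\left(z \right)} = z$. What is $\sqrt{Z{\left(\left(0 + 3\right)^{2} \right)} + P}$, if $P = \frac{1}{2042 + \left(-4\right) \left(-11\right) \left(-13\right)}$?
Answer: $\frac{\sqrt{396930}}{210} \approx 3.0001$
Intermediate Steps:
$P = \frac{1}{1470}$ ($P = \frac{1}{2042 + 44 \left(-13\right)} = \frac{1}{2042 - 572} = \frac{1}{1470} \approx 0.00068027$)
$\sqrt{Z{\left(\left(0 + 3\right)^{2} \right)} + P} = \sqrt{\left(0 + 3\right)^{2} + \frac{1}{1470}} = \sqrt{3^{2} + \frac{1}{1470}} = \sqrt{9 + \frac{1}{1470}} = \sqrt{\frac{13231}{1470}} = \frac{\sqrt{396930}}{210}$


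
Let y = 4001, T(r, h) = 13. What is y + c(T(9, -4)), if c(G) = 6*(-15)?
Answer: 3911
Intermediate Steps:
c(G) = -90
y + c(T(9, -4)) = 4001 - 90 = 3911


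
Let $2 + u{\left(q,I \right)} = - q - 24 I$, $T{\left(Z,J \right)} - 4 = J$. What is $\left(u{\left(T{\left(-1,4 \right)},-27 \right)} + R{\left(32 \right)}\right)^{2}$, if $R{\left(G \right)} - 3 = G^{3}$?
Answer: $1116161281$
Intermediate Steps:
$T{\left(Z,J \right)} = 4 + J$
$u{\left(q,I \right)} = -2 - q - 24 I$ ($u{\left(q,I \right)} = -2 - \left(q + 24 I\right) = -2 - q - 24 I$)
$R{\left(G \right)} = 3 + G^{3}$
$\left(u{\left(T{\left(-1,4 \right)},-27 \right)} + R{\left(32 \right)}\right)^{2} = \left(\left(-2 - \left(4 + 4\right) - -648\right) + \left(3 + 32^{3}\right)\right)^{2} = \left(\left(-2 - 8 + 648\right) + \left(3 + 32768\right)\right)^{2} = \left(\left(-2 - 8 + 648\right) + 32771\right)^{2} = \left(638 + 32771\right)^{2} = 33409^{2} = 1116161281$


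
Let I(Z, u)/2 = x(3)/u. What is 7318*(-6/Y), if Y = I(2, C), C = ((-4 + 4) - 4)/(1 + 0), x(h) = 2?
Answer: 43908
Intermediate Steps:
C = -4 (C = (0 - 4)/1 = -4*1 = -4)
I(Z, u) = 4/u (I(Z, u) = 2*(2/u) = 4/u)
Y = -1 (Y = 4/(-4) = 4*(-¼) = -1)
7318*(-6/Y) = 7318*(-6/(-1)) = 7318*(-6*(-1)) = 7318*6 = 43908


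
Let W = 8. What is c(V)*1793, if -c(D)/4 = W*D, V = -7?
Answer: 401632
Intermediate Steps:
c(D) = -32*D
c(V)*1793 = -32*(-7)*1793 = 224*1793 = 401632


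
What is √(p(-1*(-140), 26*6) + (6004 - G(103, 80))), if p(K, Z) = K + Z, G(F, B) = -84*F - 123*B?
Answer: 2*√6198 ≈ 157.45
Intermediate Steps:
G(F, B) = -123*B - 84*F
√(p(-1*(-140), 26*6) + (6004 - G(103, 80))) = √((-1*(-140) + 26*6) + (6004 - (-123*80 - 84*103))) = √((140 + 156) + (6004 - (-9840 - 8652))) = √(296 + (6004 - 1*(-18492))) = √(296 + (6004 + 18492)) = √(296 + 24496) = √24792 = 2*√6198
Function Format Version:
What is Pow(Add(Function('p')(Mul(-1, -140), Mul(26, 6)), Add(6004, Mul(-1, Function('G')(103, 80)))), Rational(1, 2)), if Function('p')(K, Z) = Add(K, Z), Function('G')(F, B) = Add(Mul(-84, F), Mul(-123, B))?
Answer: Mul(2, Pow(6198, Rational(1, 2))) ≈ 157.45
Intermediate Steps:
Function('G')(F, B) = Add(Mul(-123, B), Mul(-84, F))
Pow(Add(Function('p')(Mul(-1, -140), Mul(26, 6)), Add(6004, Mul(-1, Function('G')(103, 80)))), Rational(1, 2)) = Pow(Add(Add(Mul(-1, -140), Mul(26, 6)), Add(6004, Mul(-1, Add(Mul(-123, 80), Mul(-84, 103))))), Rational(1, 2)) = Pow(Add(Add(140, 156), Add(6004, Mul(-1, Add(-9840, -8652)))), Rational(1, 2)) = Pow(Add(296, Add(6004, Mul(-1, -18492))), Rational(1, 2)) = Pow(Add(296, Add(6004, 18492)), Rational(1, 2)) = Pow(Add(296, 24496), Rational(1, 2)) = Pow(24792, Rational(1, 2)) = Mul(2, Pow(6198, Rational(1, 2)))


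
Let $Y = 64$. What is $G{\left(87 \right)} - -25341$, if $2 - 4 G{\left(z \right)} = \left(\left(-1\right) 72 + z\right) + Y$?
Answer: $\frac{101287}{4} \approx 25322.0$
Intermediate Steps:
$G{\left(z \right)} = \frac{5}{2} - \frac{z}{4}$ ($G{\left(z \right)} = \frac{1}{2} - \frac{\left(\left(-1\right) 72 + z\right) + 64}{4} = \frac{1}{2} - \frac{\left(-72 + z\right) + 64}{4} = \frac{1}{2} - \frac{-8 + z}{4} = \frac{1}{2} - \left(-2 + \frac{z}{4}\right) = \frac{5}{2} - \frac{z}{4}$)
$G{\left(87 \right)} - -25341 = \left(\frac{5}{2} - \frac{87}{4}\right) - -25341 = \left(\frac{5}{2} - \frac{87}{4}\right) + 25341 = - \frac{77}{4} + 25341 = \frac{101287}{4}$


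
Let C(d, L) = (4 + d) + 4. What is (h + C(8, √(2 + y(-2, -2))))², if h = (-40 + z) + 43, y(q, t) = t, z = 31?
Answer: 2500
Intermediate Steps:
h = 34 (h = (-40 + 31) + 43 = -9 + 43 = 34)
C(d, L) = 8 + d
(h + C(8, √(2 + y(-2, -2))))² = (34 + (8 + 8))² = (34 + 16)² = 50² = 2500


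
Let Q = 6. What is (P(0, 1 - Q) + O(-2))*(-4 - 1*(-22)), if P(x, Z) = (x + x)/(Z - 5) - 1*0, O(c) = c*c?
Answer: 72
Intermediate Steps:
O(c) = c²
P(x, Z) = 2*x/(-5 + Z) (P(x, Z) = (2*x)/(-5 + Z) + 0 = 2*x/(-5 + Z) + 0 = 2*x/(-5 + Z))
(P(0, 1 - Q) + O(-2))*(-4 - 1*(-22)) = (2*0/(-5 + (1 - 1*6)) + (-2)²)*(-4 - 1*(-22)) = (2*0/(-5 + (1 - 6)) + 4)*(-4 + 22) = (2*0/(-5 - 5) + 4)*18 = (2*0/(-10) + 4)*18 = (2*0*(-⅒) + 4)*18 = (0 + 4)*18 = 4*18 = 72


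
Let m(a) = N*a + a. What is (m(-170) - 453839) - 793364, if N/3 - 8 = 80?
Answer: -1292253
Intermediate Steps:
N = 264 (N = 24 + 3*80 = 24 + 240 = 264)
m(a) = 265*a (m(a) = 264*a + a = 265*a)
(m(-170) - 453839) - 793364 = (265*(-170) - 453839) - 793364 = (-45050 - 453839) - 793364 = -498889 - 793364 = -1292253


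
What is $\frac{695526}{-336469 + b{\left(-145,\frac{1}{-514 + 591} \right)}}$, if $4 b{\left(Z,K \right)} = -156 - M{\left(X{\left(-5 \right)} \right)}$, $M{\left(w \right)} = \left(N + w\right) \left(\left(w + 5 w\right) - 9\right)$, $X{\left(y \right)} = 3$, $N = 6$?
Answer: $- \frac{2782104}{1346113} \approx -2.0668$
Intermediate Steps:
$M{\left(w \right)} = \left(-9 + 6 w\right) \left(6 + w\right)$ ($M{\left(w \right)} = \left(6 + w\right) \left(\left(w + 5 w\right) - 9\right) = \left(6 + w\right) \left(6 w - 9\right) = \left(6 + w\right) \left(-9 + 6 w\right) = \left(-9 + 6 w\right) \left(6 + w\right)$)
$b{\left(Z,K \right)} = - \frac{237}{4}$ ($b{\left(Z,K \right)} = \frac{-156 - \left(-54 + 6 \cdot 3^{2} + 27 \cdot 3\right)}{4} = \frac{-156 - \left(-54 + 6 \cdot 9 + 81\right)}{4} = \frac{-156 - \left(-54 + 54 + 81\right)}{4} = \frac{-156 - 81}{4} = \frac{1}{4} \left(-237\right) = - \frac{237}{4}$)
$\frac{695526}{-336469 + b{\left(-145,\frac{1}{-514 + 591} \right)}} = \frac{695526}{-336469 - \frac{237}{4}} = \frac{695526}{- \frac{1346113}{4}} = 695526 \left(- \frac{4}{1346113}\right) = - \frac{2782104}{1346113}$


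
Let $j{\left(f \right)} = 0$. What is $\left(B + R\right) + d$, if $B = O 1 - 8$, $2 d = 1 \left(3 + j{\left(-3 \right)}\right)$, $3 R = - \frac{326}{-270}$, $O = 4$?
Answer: $- \frac{1699}{810} \approx -2.0975$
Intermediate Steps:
$R = \frac{163}{405}$ ($R = \frac{\left(-326\right) \frac{1}{-270}}{3} = \frac{\left(-326\right) \left(- \frac{1}{270}\right)}{3} = \frac{1}{3} \cdot \frac{163}{135} = \frac{163}{405} \approx 0.40247$)
$d = \frac{3}{2}$ ($d = \frac{1 \left(3 + 0\right)}{2} = \frac{1 \cdot 3}{2} = \frac{1}{2} \cdot 3 = \frac{3}{2} \approx 1.5$)
$B = -4$ ($B = 4 \cdot 1 - 8 = 4 - 8 = -4$)
$\left(B + R\right) + d = \left(-4 + \frac{163}{405}\right) + \frac{3}{2} = - \frac{1457}{405} + \frac{3}{2} = - \frac{1699}{810}$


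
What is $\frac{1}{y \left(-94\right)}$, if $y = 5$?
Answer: $- \frac{1}{470} \approx -0.0021277$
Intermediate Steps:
$\frac{1}{y \left(-94\right)} = \frac{1}{5 \left(-94\right)} = \frac{1}{-470} = - \frac{1}{470}$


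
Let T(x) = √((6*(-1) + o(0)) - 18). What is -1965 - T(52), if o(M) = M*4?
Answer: -1965 - 2*I*√6 ≈ -1965.0 - 4.899*I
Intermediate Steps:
o(M) = 4*M
T(x) = 2*I*√6 (T(x) = √((6*(-1) + 4*0) - 18) = √((-6 + 0) - 18) = √(-6 - 18) = √(-24) = 2*I*√6)
-1965 - T(52) = -1965 - 2*I*√6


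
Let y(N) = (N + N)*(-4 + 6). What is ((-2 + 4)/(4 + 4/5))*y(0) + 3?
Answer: 3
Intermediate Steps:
y(N) = 4*N (y(N) = (2*N)*2 = 4*N)
((-2 + 4)/(4 + 4/5))*y(0) + 3 = ((-2 + 4)/(4 + 4/5))*(4*0) + 3 = (2/(4 + 4*(⅕)))*0 + 3 = (2/(4 + ⅘))*0 + 3 = (2/(24/5))*0 + 3 = (2*(5/24))*0 + 3 = (5/12)*0 + 3 = 0 + 3 = 3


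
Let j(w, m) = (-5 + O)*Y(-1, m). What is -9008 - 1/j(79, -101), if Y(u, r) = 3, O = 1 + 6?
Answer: -54049/6 ≈ -9008.2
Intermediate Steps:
O = 7
j(w, m) = 6 (j(w, m) = (-5 + 7)*3 = 2*3 = 6)
-9008 - 1/j(79, -101) = -9008 - 1/6 = -54049/6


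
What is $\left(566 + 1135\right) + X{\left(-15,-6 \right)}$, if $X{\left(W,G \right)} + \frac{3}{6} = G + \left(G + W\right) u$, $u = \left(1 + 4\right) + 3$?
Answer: $\frac{3053}{2} \approx 1526.5$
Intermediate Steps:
$u = 8$ ($u = 5 + 3 = 8$)
$X{\left(W,G \right)} = - \frac{1}{2} + 8 W + 9 G$ ($X{\left(W,G \right)} = - \frac{1}{2} + \left(G + \left(G + W\right) 8\right) = - \frac{1}{2} + \left(G + \left(8 G + 8 W\right)\right) = - \frac{1}{2} + \left(8 W + 9 G\right) = - \frac{1}{2} + 8 W + 9 G$)
$\left(566 + 1135\right) + X{\left(-15,-6 \right)} = \left(566 + 1135\right) + \left(- \frac{1}{2} + 8 \left(-15\right) + 9 \left(-6\right)\right) = 1701 - \frac{349}{2} = \frac{3053}{2}$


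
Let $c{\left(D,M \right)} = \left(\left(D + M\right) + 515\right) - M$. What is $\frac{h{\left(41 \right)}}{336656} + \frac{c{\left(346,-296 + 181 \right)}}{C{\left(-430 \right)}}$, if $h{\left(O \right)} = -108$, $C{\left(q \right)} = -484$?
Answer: $- \frac{4529892}{2545961} \approx -1.7792$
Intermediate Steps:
$c{\left(D,M \right)} = 515 + D$ ($c{\left(D,M \right)} = \left(515 + D + M\right) - M = 515 + D$)
$\frac{h{\left(41 \right)}}{336656} + \frac{c{\left(346,-296 + 181 \right)}}{C{\left(-430 \right)}} = - \frac{108}{336656} + \frac{515 + 346}{-484} = \left(-108\right) \frac{1}{336656} + 861 \left(- \frac{1}{484}\right) = - \frac{27}{84164} - \frac{861}{484} = - \frac{4529892}{2545961}$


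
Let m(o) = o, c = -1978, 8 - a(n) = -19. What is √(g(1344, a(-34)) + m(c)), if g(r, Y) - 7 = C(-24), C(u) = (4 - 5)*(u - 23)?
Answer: 2*I*√481 ≈ 43.863*I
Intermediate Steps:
a(n) = 27 (a(n) = 8 - 1*(-19) = 8 + 19 = 27)
C(u) = 23 - u (C(u) = -(-23 + u) = 23 - u)
g(r, Y) = 54 (g(r, Y) = 7 + (23 - 1*(-24)) = 7 + (23 + 24) = 7 + 47 = 54)
√(g(1344, a(-34)) + m(c)) = √(54 - 1978) = √(-1924) = 2*I*√481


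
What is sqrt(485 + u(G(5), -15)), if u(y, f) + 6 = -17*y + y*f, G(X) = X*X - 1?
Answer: 17*I ≈ 17.0*I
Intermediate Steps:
G(X) = -1 + X**2 (G(X) = X**2 - 1 = -1 + X**2)
u(y, f) = -6 - 17*y + f*y (u(y, f) = -6 + (-17*y + y*f) = -6 + (-17*y + f*y) = -6 - 17*y + f*y)
sqrt(485 + u(G(5), -15)) = sqrt(485 + (-6 - 17*(-1 + 5**2) - 15*(-1 + 5**2))) = sqrt(485 + (-6 - 17*(-1 + 25) - 15*(-1 + 25))) = sqrt(485 + (-6 - 17*24 - 15*24)) = sqrt(485 + (-6 - 408 - 360)) = sqrt(485 - 774) = sqrt(-289) = 17*I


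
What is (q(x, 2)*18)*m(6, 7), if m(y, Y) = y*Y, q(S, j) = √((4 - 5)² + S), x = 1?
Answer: 756*√2 ≈ 1069.1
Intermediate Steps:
q(S, j) = √(1 + S) (q(S, j) = √((-1)² + S) = √(1 + S))
m(y, Y) = Y*y
(q(x, 2)*18)*m(6, 7) = (√(1 + 1)*18)*(7*6) = (√2*18)*42 = (18*√2)*42 = 756*√2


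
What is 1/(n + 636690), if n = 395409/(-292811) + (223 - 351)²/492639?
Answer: 144250118229/91842417778743083 ≈ 1.5706e-6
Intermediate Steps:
n = -189996478927/144250118229 (n = 395409*(-1/292811) + (-128)²*(1/492639) = -395409/292811 + 16384*(1/492639) = -395409/292811 + 16384/492639 = -189996478927/144250118229 ≈ -1.3171)
1/(n + 636690) = 1/(-189996478927/144250118229 + 636690) = 1/(91842417778743083/144250118229) = 144250118229/91842417778743083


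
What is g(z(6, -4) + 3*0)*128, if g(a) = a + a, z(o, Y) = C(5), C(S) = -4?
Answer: -1024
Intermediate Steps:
z(o, Y) = -4
g(a) = 2*a
g(z(6, -4) + 3*0)*128 = (2*(-4 + 3*0))*128 = (2*(-4 + 0))*128 = (2*(-4))*128 = -8*128 = -1024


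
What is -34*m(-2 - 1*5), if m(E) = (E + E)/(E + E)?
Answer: -34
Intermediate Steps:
m(E) = 1 (m(E) = (2*E)/((2*E)) = (2*E)*(1/(2*E)) = 1)
-34*m(-2 - 1*5) = -34*1 = -34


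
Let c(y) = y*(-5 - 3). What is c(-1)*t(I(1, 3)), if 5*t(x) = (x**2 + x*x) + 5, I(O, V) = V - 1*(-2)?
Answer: 88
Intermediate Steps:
I(O, V) = 2 + V (I(O, V) = V + 2 = 2 + V)
c(y) = -8*y (c(y) = y*(-8) = -8*y)
t(x) = 1 + 2*x**2/5 (t(x) = ((x**2 + x*x) + 5)/5 = ((x**2 + x**2) + 5)/5 = (2*x**2 + 5)/5 = (5 + 2*x**2)/5 = 1 + 2*x**2/5)
c(-1)*t(I(1, 3)) = (-8*(-1))*(1 + 2*(2 + 3)**2/5) = 8*(1 + (2/5)*5**2) = 8*(1 + (2/5)*25) = 8*(1 + 10) = 8*11 = 88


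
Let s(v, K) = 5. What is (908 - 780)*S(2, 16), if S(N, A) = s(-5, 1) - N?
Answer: 384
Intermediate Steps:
S(N, A) = 5 - N
(908 - 780)*S(2, 16) = (908 - 780)*(5 - 1*2) = 128*(5 - 2) = 128*3 = 384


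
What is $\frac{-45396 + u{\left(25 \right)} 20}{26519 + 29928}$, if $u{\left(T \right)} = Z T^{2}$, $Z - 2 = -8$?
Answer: $- \frac{120396}{56447} \approx -2.1329$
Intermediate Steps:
$Z = -6$ ($Z = 2 - 8 = -6$)
$u{\left(T \right)} = - 6 T^{2}$
$\frac{-45396 + u{\left(25 \right)} 20}{26519 + 29928} = \frac{-45396 + - 6 \cdot 25^{2} \cdot 20}{26519 + 29928} = \frac{-45396 + \left(-6\right) 625 \cdot 20}{56447} = \left(-45396 - 75000\right) \frac{1}{56447} = \left(-120396\right) \frac{1}{56447} = - \frac{120396}{56447}$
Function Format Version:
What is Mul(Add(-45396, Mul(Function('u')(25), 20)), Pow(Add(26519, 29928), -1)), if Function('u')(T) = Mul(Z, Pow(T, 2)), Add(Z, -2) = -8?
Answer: Rational(-120396, 56447) ≈ -2.1329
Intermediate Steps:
Z = -6 (Z = Add(2, -8) = -6)
Function('u')(T) = Mul(-6, Pow(T, 2))
Mul(Add(-45396, Mul(Function('u')(25), 20)), Pow(Add(26519, 29928), -1)) = Mul(Add(-45396, Mul(Mul(-6, Pow(25, 2)), 20)), Pow(Add(26519, 29928), -1)) = Mul(Add(-45396, Mul(Mul(-6, 625), 20)), Pow(56447, -1)) = Mul(Add(-45396, Mul(-3750, 20)), Rational(1, 56447)) = Mul(Add(-45396, -75000), Rational(1, 56447)) = Mul(-120396, Rational(1, 56447)) = Rational(-120396, 56447)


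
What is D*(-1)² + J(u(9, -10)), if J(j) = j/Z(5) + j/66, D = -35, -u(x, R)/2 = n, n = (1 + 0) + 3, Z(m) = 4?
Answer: -1225/33 ≈ -37.121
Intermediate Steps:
n = 4 (n = 1 + 3 = 4)
u(x, R) = -8 (u(x, R) = -2*4 = -8)
J(j) = 35*j/132 (J(j) = j/4 + j/66 = 35*j/132)
D*(-1)² + J(u(9, -10)) = -35*(-1)² + (35/132)*(-8) = -35*1 - 70/33 = -35 - 70/33 = -1225/33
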